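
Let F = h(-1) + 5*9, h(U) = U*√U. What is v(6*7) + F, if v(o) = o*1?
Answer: 87 - I ≈ 87.0 - 1.0*I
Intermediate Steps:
v(o) = o
h(U) = U^(3/2)
F = 45 - I (F = (-1)^(3/2) + 5*9 = -I + 45 = 45 - I ≈ 45.0 - 1.0*I)
v(6*7) + F = 6*7 + (45 - I) = 42 + (45 - I) = 87 - I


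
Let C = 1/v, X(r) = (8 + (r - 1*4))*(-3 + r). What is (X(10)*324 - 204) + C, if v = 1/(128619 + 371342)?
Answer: 531509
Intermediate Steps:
X(r) = (-3 + r)*(4 + r) (X(r) = (8 + (r - 4))*(-3 + r) = (8 + (-4 + r))*(-3 + r) = (4 + r)*(-3 + r) = (-3 + r)*(4 + r))
v = 1/499961 ≈ 2.0002e-6
C = 499961 (C = 1/(1/499961) = 499961)
(X(10)*324 - 204) + C = ((-12 + 10 + 10²)*324 - 204) + 499961 = ((-12 + 10 + 100)*324 - 204) + 499961 = (98*324 - 204) + 499961 = (31752 - 204) + 499961 = 31548 + 499961 = 531509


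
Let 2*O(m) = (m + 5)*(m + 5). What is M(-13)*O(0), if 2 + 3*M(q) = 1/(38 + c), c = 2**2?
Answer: -2075/252 ≈ -8.2341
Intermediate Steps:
c = 4
O(m) = (5 + m)**2/2 (O(m) = ((m + 5)*(m + 5))/2 = ((5 + m)*(5 + m))/2 = (5 + m)**2/2)
M(q) = -83/126 (M(q) = -2/3 + 1/(3*(38 + 4)) = -2/3 + (1/3)/42 = -2/3 + (1/3)*(1/42) = -2/3 + 1/126 = -83/126)
M(-13)*O(0) = -83*(5 + 0)**2/252 = -83*5**2/252 = -83*25/252 = -83/126*25/2 = -2075/252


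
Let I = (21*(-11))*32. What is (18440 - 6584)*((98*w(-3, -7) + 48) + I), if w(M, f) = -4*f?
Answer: -54537600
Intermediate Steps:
I = -7392 (I = -231*32 = -7392)
(18440 - 6584)*((98*w(-3, -7) + 48) + I) = (18440 - 6584)*((98*(-4*(-7)) + 48) - 7392) = 11856*((98*28 + 48) - 7392) = 11856*((2744 + 48) - 7392) = 11856*(2792 - 7392) = 11856*(-4600) = -54537600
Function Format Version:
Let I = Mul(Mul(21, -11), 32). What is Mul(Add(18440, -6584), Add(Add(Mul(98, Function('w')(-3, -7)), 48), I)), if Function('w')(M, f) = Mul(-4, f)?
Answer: -54537600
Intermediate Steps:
I = -7392 (I = Mul(-231, 32) = -7392)
Mul(Add(18440, -6584), Add(Add(Mul(98, Function('w')(-3, -7)), 48), I)) = Mul(Add(18440, -6584), Add(Add(Mul(98, Mul(-4, -7)), 48), -7392)) = Mul(11856, Add(Add(Mul(98, 28), 48), -7392)) = Mul(11856, Add(Add(2744, 48), -7392)) = Mul(11856, Add(2792, -7392)) = Mul(11856, -4600) = -54537600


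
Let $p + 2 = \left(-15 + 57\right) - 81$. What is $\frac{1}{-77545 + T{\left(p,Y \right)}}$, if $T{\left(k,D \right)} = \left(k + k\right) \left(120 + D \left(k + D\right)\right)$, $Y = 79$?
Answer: $- \frac{1}{333549} \approx -2.9981 \cdot 10^{-6}$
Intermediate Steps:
$p = -41$ ($p = -2 + \left(\left(-15 + 57\right) - 81\right) = -2 + \left(42 - 81\right) = -2 - 39 = -41$)
$T{\left(k,D \right)} = 2 k \left(120 + D \left(D + k\right)\right)$
$\frac{1}{-77545 + T{\left(p,Y \right)}} = \frac{1}{-77545 + 2 \left(-41\right) \left(120 + 79^{2} + 79 \left(-41\right)\right)} = \frac{1}{-77545 + 2 \left(-41\right) \left(120 + 6241 - 3239\right)} = \frac{1}{-77545 + 2 \left(-41\right) 3122} = \frac{1}{-77545 - 256004} = \frac{1}{-333549} = - \frac{1}{333549}$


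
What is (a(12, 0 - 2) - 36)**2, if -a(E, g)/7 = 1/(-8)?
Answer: 78961/64 ≈ 1233.8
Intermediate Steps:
a(E, g) = 7/8 (a(E, g) = -7/(-8) = -7*(-1/8) = 7/8)
(a(12, 0 - 2) - 36)**2 = (7/8 - 36)**2 = (-281/8)**2 = 78961/64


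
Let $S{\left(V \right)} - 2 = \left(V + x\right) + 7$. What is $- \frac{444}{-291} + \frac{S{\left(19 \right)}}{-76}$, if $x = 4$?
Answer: $\frac{2036}{1843} \approx 1.1047$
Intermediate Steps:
$S{\left(V \right)} = 13 + V$ ($S{\left(V \right)} = 2 + \left(\left(V + 4\right) + 7\right) = 2 + \left(\left(4 + V\right) + 7\right) = 2 + \left(11 + V\right) = 13 + V$)
$- \frac{444}{-291} + \frac{S{\left(19 \right)}}{-76} = - \frac{444}{-291} + \frac{13 + 19}{-76} = \left(-444\right) \left(- \frac{1}{291}\right) + 32 \left(- \frac{1}{76}\right) = \frac{148}{97} - \frac{8}{19} = \frac{2036}{1843}$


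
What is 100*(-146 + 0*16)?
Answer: -14600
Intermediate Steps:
100*(-146 + 0*16) = 100*(-146 + 0) = 100*(-146) = -14600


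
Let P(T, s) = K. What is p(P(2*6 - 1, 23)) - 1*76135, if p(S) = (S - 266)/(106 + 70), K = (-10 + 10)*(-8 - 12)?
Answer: -6700013/88 ≈ -76137.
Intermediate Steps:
K = 0 (K = 0*(-20) = 0)
P(T, s) = 0
p(S) = -133/88 + S/176 (p(S) = (-266 + S)/176 = (-266 + S)*(1/176) = -133/88 + S/176)
p(P(2*6 - 1, 23)) - 1*76135 = (-133/88 + (1/176)*0) - 1*76135 = (-133/88 + 0) - 76135 = -133/88 - 76135 = -6700013/88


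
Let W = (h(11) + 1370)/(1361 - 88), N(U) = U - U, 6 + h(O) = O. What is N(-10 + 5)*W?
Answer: 0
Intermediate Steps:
h(O) = -6 + O
N(U) = 0
W = 1375/1273 (W = ((-6 + 11) + 1370)/(1361 - 88) = (5 + 1370)/1273 = 1375*(1/1273) = 1375/1273 ≈ 1.0801)
N(-10 + 5)*W = 0*(1375/1273) = 0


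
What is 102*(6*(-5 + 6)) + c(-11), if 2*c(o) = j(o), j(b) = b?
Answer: 1213/2 ≈ 606.50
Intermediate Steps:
c(o) = o/2
102*(6*(-5 + 6)) + c(-11) = 102*(6*(-5 + 6)) + (½)*(-11) = 102*(6*1) - 11/2 = 102*6 - 11/2 = 612 - 11/2 = 1213/2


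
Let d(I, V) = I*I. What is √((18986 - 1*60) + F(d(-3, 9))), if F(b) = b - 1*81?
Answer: √18854 ≈ 137.31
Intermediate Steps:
d(I, V) = I²
F(b) = -81 + b (F(b) = b - 81 = -81 + b)
√((18986 - 1*60) + F(d(-3, 9))) = √((18986 - 1*60) + (-81 + (-3)²)) = √((18986 - 60) + (-81 + 9)) = √(18926 - 72) = √18854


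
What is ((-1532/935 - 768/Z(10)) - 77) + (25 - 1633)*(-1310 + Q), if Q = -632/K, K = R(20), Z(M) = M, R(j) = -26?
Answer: 5025455073/2431 ≈ 2.0672e+6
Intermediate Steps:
K = -26
Q = 316/13 (Q = -632/(-26) = -632*(-1/26) = 316/13 ≈ 24.308)
((-1532/935 - 768/Z(10)) - 77) + (25 - 1633)*(-1310 + Q) = ((-1532/935 - 768/10) - 77) + (25 - 1633)*(-1310 + 316/13) = ((-1532*1/935 - 768*⅒) - 77) - 1608*(-16714/13) = ((-1532/935 - 384/5) - 77) + 26876112/13 = (-14668/187 - 77) + 26876112/13 = -29067/187 + 26876112/13 = 5025455073/2431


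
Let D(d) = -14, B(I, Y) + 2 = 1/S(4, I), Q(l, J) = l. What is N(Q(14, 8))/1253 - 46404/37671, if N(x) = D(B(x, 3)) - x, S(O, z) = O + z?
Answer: -2819000/2247703 ≈ -1.2542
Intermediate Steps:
B(I, Y) = -2 + 1/(4 + I)
N(x) = -14 - x
N(Q(14, 8))/1253 - 46404/37671 = (-14 - 1*14)/1253 - 46404/37671 = (-14 - 14)*(1/1253) - 46404*1/37671 = -28*1/1253 - 15468/12557 = -4/179 - 15468/12557 = -2819000/2247703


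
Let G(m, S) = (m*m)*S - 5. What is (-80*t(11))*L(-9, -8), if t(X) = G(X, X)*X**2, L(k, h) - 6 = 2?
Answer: -102685440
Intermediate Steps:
G(m, S) = -5 + S*m**2 (G(m, S) = m**2*S - 5 = S*m**2 - 5 = -5 + S*m**2)
L(k, h) = 8 (L(k, h) = 6 + 2 = 8)
t(X) = X**2*(-5 + X**3) (t(X) = (-5 + X*X**2)*X**2 = (-5 + X**3)*X**2 = X**2*(-5 + X**3))
(-80*t(11))*L(-9, -8) = -80*11**2*(-5 + 11**3)*8 = -9680*(-5 + 1331)*8 = -9680*1326*8 = -80*160446*8 = -12835680*8 = -102685440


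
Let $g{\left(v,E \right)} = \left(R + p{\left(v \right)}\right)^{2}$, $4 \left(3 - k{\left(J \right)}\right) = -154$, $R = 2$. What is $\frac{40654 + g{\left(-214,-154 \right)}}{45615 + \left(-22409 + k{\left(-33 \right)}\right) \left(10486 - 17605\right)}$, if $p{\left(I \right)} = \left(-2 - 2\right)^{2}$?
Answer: $\frac{81956}{318559695} \approx 0.00025727$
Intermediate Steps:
$p{\left(I \right)} = 16$ ($p{\left(I \right)} = \left(-4\right)^{2} = 16$)
$k{\left(J \right)} = \frac{83}{2}$ ($k{\left(J \right)} = 3 - - \frac{77}{2} = 3 + \frac{77}{2} = \frac{83}{2}$)
$g{\left(v,E \right)} = 324$ ($g{\left(v,E \right)} = \left(2 + 16\right)^{2} = 18^{2} = 324$)
$\frac{40654 + g{\left(-214,-154 \right)}}{45615 + \left(-22409 + k{\left(-33 \right)}\right) \left(10486 - 17605\right)} = \frac{40654 + 324}{45615 + \left(-22409 + \frac{83}{2}\right) \left(10486 - 17605\right)} = \frac{40978}{45615 - - \frac{318468465}{2}} = \frac{40978}{45615 + \frac{318468465}{2}} = \frac{40978}{\frac{318559695}{2}} = 40978 \cdot \frac{2}{318559695} = \frac{81956}{318559695}$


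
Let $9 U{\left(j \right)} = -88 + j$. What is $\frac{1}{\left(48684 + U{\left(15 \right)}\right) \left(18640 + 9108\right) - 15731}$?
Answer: $\frac{9}{12155785505} \approx 7.4039 \cdot 10^{-10}$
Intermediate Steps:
$U{\left(j \right)} = - \frac{88}{9} + \frac{j}{9}$ ($U{\left(j \right)} = \frac{-88 + j}{9} = - \frac{88}{9} + \frac{j}{9}$)
$\frac{1}{\left(48684 + U{\left(15 \right)}\right) \left(18640 + 9108\right) - 15731} = \frac{1}{\left(48684 + \left(- \frac{88}{9} + \frac{1}{9} \cdot 15\right)\right) \left(18640 + 9108\right) - 15731} = \frac{1}{\left(48684 + \left(- \frac{88}{9} + \frac{5}{3}\right)\right) 27748 - 15731} = \frac{1}{\left(48684 - \frac{73}{9}\right) 27748 - 15731} = \frac{1}{\frac{438083}{9} \cdot 27748 - 15731} = \frac{1}{\frac{12155927084}{9} - 15731} = \frac{1}{\frac{12155785505}{9}} = \frac{9}{12155785505}$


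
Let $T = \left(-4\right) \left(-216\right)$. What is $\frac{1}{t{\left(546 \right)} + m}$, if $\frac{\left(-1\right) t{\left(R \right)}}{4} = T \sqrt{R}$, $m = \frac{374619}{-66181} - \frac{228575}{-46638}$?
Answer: $\frac{7235362265556931866}{62127888910619059322347965695} - \frac{32924578222571002504704 \sqrt{546}}{62127888910619059322347965695} \approx -1.2383 \cdot 10^{-5}$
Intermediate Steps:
$T = 864$
$m = - \frac{2344158847}{3086549478}$ ($m = 374619 \left(- \frac{1}{66181}\right) - - \frac{228575}{46638} = - \frac{374619}{66181} + \frac{228575}{46638} = - \frac{2344158847}{3086549478} \approx -0.75948$)
$t{\left(R \right)} = - 3456 \sqrt{R}$ ($t{\left(R \right)} = - 4 \cdot 864 \sqrt{R} = - 3456 \sqrt{R}$)
$\frac{1}{t{\left(546 \right)} + m} = \frac{1}{- 3456 \sqrt{546} - \frac{2344158847}{3086549478}} = \frac{1}{- \frac{2344158847}{3086549478} - 3456 \sqrt{546}}$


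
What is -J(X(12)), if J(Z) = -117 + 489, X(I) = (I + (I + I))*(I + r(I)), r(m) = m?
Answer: -372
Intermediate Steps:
X(I) = 6*I² (X(I) = (I + (I + I))*(I + I) = (I + 2*I)*(2*I) = (3*I)*(2*I) = 6*I²)
J(Z) = 372
-J(X(12)) = -1*372 = -372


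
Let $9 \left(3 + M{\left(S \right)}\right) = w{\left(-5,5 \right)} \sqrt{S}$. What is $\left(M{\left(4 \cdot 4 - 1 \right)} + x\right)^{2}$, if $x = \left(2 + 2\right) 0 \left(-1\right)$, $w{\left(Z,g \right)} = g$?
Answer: $\frac{368}{27} - \frac{10 \sqrt{15}}{3} \approx 0.71969$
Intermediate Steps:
$M{\left(S \right)} = -3 + \frac{5 \sqrt{S}}{9}$
$x = 0$ ($x = 4 \cdot 0 = 0$)
$\left(M{\left(4 \cdot 4 - 1 \right)} + x\right)^{2} = \left(\left(-3 + \frac{5 \sqrt{4 \cdot 4 - 1}}{9}\right) + 0\right)^{2} = \left(\left(-3 + \frac{5 \sqrt{16 - 1}}{9}\right) + 0\right)^{2} = \left(\left(-3 + \frac{5 \sqrt{15}}{9}\right) + 0\right)^{2} = \left(-3 + \frac{5 \sqrt{15}}{9}\right)^{2}$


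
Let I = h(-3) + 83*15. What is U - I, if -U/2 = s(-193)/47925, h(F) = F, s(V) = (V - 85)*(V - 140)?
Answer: -6634222/5325 ≈ -1245.9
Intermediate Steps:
s(V) = (-140 + V)*(-85 + V) (s(V) = (-85 + V)*(-140 + V) = (-140 + V)*(-85 + V))
U = -20572/5325 (U = -2*(11900 + (-193)² - 225*(-193))/47925 = -2*(11900 + 37249 + 43425)/47925 = -185148/47925 = -2*10286/5325 = -20572/5325 ≈ -3.8633)
I = 1242 (I = -3 + 83*15 = -3 + 1245 = 1242)
U - I = -20572/5325 - 1*1242 = -20572/5325 - 1242 = -6634222/5325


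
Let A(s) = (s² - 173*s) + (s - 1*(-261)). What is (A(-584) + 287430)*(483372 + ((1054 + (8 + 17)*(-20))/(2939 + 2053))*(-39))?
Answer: 22558034527545/64 ≈ 3.5247e+11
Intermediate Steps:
A(s) = 261 + s² - 172*s (A(s) = (s² - 173*s) + (s + 261) = (s² - 173*s) + (261 + s) = 261 + s² - 172*s)
(A(-584) + 287430)*(483372 + ((1054 + (8 + 17)*(-20))/(2939 + 2053))*(-39)) = ((261 + (-584)² - 172*(-584)) + 287430)*(483372 + ((1054 + (8 + 17)*(-20))/(2939 + 2053))*(-39)) = ((261 + 341056 + 100448) + 287430)*(483372 + ((1054 + 25*(-20))/4992)*(-39)) = (441765 + 287430)*(483372 + ((1054 - 500)*(1/4992))*(-39)) = 729195*(483372 + (554*(1/4992))*(-39)) = 729195*(483372 + (277/2496)*(-39)) = 729195*(483372 - 277/64) = 729195*(30935531/64) = 22558034527545/64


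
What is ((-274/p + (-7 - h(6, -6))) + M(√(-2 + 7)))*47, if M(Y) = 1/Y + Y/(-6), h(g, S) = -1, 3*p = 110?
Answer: -34827/55 + 47*√5/30 ≈ -629.71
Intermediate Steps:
p = 110/3 (p = (⅓)*110 = 110/3 ≈ 36.667)
M(Y) = 1/Y - Y/6 (M(Y) = 1/Y + Y*(-⅙) = 1/Y - Y/6)
((-274/p + (-7 - h(6, -6))) + M(√(-2 + 7)))*47 = ((-274/110/3 + (-7 - 1*(-1))) + (1/(√(-2 + 7)) - √(-2 + 7)/6))*47 = ((-274*3/110 + (-7 + 1)) + (1/(√5) - √5/6))*47 = ((-411/55 - 6) + (√5/5 - √5/6))*47 = (-741/55 + √5/30)*47 = -34827/55 + 47*√5/30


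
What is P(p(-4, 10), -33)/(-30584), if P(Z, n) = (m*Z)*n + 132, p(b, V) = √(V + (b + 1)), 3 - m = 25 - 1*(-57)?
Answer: -33/7646 - 2607*√7/30584 ≈ -0.22984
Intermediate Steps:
m = -79 (m = 3 - (25 - 1*(-57)) = 3 - (25 + 57) = 3 - 1*82 = 3 - 82 = -79)
p(b, V) = √(1 + V + b) (p(b, V) = √(V + (1 + b)) = √(1 + V + b))
P(Z, n) = 132 - 79*Z*n (P(Z, n) = (-79*Z)*n + 132 = -79*Z*n + 132 = 132 - 79*Z*n)
P(p(-4, 10), -33)/(-30584) = (132 - 79*√(1 + 10 - 4)*(-33))/(-30584) = (132 - 79*√7*(-33))*(-1/30584) = (132 + 2607*√7)*(-1/30584) = -33/7646 - 2607*√7/30584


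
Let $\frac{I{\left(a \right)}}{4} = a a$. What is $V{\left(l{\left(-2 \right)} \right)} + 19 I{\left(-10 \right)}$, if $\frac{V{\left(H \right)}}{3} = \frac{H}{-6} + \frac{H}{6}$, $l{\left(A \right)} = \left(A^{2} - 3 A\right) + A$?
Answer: $7600$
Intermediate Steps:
$I{\left(a \right)} = 4 a^{2}$ ($I{\left(a \right)} = 4 a a = 4 a^{2}$)
$l{\left(A \right)} = A^{2} - 2 A$
$V{\left(H \right)} = 0$ ($V{\left(H \right)} = 3 \left(\frac{H}{-6} + \frac{H}{6}\right) = 3 \left(H \left(- \frac{1}{6}\right) + H \frac{1}{6}\right) = 3 \left(- \frac{H}{6} + \frac{H}{6}\right) = 3 \cdot 0 = 0$)
$V{\left(l{\left(-2 \right)} \right)} + 19 I{\left(-10 \right)} = 0 + 19 \cdot 4 \left(-10\right)^{2} = 0 + 19 \cdot 4 \cdot 100 = 0 + 19 \cdot 400 = 0 + 7600 = 7600$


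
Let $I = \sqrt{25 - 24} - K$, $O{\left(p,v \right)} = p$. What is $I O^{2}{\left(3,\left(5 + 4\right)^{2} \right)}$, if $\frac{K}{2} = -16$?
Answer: $297$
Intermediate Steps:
$K = -32$ ($K = 2 \left(-16\right) = -32$)
$I = 33$ ($I = \sqrt{25 - 24} - -32 = \sqrt{1} + 32 = 1 + 32 = 33$)
$I O^{2}{\left(3,\left(5 + 4\right)^{2} \right)} = 33 \cdot 3^{2} = 33 \cdot 9 = 297$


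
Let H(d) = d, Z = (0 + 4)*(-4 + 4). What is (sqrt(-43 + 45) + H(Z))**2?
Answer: 2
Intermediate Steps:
Z = 0 (Z = 4*0 = 0)
(sqrt(-43 + 45) + H(Z))**2 = (sqrt(-43 + 45) + 0)**2 = (sqrt(2) + 0)**2 = (sqrt(2))**2 = 2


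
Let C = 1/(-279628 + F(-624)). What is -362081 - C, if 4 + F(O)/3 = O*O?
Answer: -321704623529/888488 ≈ -3.6208e+5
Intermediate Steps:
F(O) = -12 + 3*O**2 (F(O) = -12 + 3*(O*O) = -12 + 3*O**2)
C = 1/888488 (C = 1/(-279628 + (-12 + 3*(-624)**2)) = 1/(-279628 + (-12 + 3*389376)) = 1/(-279628 + (-12 + 1168128)) = 1/(-279628 + 1168116) = 1/888488 ≈ 1.1255e-6)
-362081 - C = -362081 - 1*1/888488 = -362081 - 1/888488 = -321704623529/888488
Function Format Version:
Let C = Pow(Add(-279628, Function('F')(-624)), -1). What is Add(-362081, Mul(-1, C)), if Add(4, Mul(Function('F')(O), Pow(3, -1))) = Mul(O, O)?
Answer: Rational(-321704623529, 888488) ≈ -3.6208e+5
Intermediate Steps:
Function('F')(O) = Add(-12, Mul(3, Pow(O, 2))) (Function('F')(O) = Add(-12, Mul(3, Mul(O, O))) = Add(-12, Mul(3, Pow(O, 2))))
C = Rational(1, 888488) (C = Pow(Add(-279628, Add(-12, Mul(3, Pow(-624, 2)))), -1) = Pow(Add(-279628, Add(-12, Mul(3, 389376))), -1) = Pow(Add(-279628, Add(-12, 1168128)), -1) = Pow(Add(-279628, 1168116), -1) = Pow(888488, -1) = Rational(1, 888488) ≈ 1.1255e-6)
Add(-362081, Mul(-1, C)) = Add(-362081, Mul(-1, Rational(1, 888488))) = Add(-362081, Rational(-1, 888488)) = Rational(-321704623529, 888488)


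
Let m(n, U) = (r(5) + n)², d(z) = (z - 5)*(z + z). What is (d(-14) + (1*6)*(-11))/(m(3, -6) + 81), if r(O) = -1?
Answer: 466/85 ≈ 5.4824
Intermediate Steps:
d(z) = 2*z*(-5 + z) (d(z) = (-5 + z)*(2*z) = 2*z*(-5 + z))
m(n, U) = (-1 + n)²
(d(-14) + (1*6)*(-11))/(m(3, -6) + 81) = (2*(-14)*(-5 - 14) + (1*6)*(-11))/((-1 + 3)² + 81) = (2*(-14)*(-19) + 6*(-11))/(2² + 81) = (532 - 66)/(4 + 81) = 466/85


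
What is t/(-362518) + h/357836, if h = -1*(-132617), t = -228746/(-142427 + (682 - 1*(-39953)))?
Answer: 611709423492537/1650582614094752 ≈ 0.37060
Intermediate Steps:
t = 114373/50896 (t = -228746/(-142427 + (682 + 39953)) = -228746/(-142427 + 40635) = -228746/(-101792) = -228746*(-1/101792) = 114373/50896 ≈ 2.2472)
h = 132617
t/(-362518) + h/357836 = (114373/50896)/(-362518) + 132617/357836 = (114373/50896)*(-1/362518) + 132617*(1/357836) = -114373/18450716128 + 132617/357836 = 611709423492537/1650582614094752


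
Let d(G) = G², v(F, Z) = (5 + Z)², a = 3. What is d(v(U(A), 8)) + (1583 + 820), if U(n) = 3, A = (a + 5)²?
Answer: 30964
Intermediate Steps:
A = 64 (A = (3 + 5)² = 8² = 64)
d(v(U(A), 8)) + (1583 + 820) = ((5 + 8)²)² + (1583 + 820) = (13²)² + 2403 = 169² + 2403 = 28561 + 2403 = 30964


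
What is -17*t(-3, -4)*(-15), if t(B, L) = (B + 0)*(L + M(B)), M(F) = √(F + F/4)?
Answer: 3060 - 765*I*√15/2 ≈ 3060.0 - 1481.4*I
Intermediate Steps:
M(F) = √5*√F/2 (M(F) = √(F + F*(¼)) = √(F + F/4) = √(5*F/4) = √5*√F/2)
t(B, L) = B*(L + √5*√B/2) (t(B, L) = (B + 0)*(L + √5*√B/2) = B*(L + √5*√B/2))
-17*t(-3, -4)*(-15) = -17*(-3*(-4) + √5*(-3)^(3/2)/2)*(-15) = -17*(12 + √5*(-3*I*√3)/2)*(-15) = -17*(12 - 3*I*√15/2)*(-15) = (-204 + 51*I*√15/2)*(-15) = 3060 - 765*I*√15/2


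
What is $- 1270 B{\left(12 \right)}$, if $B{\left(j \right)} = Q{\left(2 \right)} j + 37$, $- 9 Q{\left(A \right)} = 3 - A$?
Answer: $- \frac{135890}{3} \approx -45297.0$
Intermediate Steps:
$Q{\left(A \right)} = - \frac{1}{3} + \frac{A}{9}$ ($Q{\left(A \right)} = - \frac{3 - A}{9} = - \frac{1}{3} + \frac{A}{9}$)
$B{\left(j \right)} = 37 - \frac{j}{9}$ ($B{\left(j \right)} = \left(- \frac{1}{3} + \frac{1}{9} \cdot 2\right) j + 37 = \left(- \frac{1}{3} + \frac{2}{9}\right) j + 37 = - \frac{j}{9} + 37 = 37 - \frac{j}{9}$)
$- 1270 B{\left(12 \right)} = - 1270 \left(37 - \frac{4}{3}\right) = \left(-1270\right) \frac{107}{3} = - \frac{135890}{3}$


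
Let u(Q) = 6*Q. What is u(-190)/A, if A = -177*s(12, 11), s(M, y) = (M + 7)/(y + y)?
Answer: 440/59 ≈ 7.4576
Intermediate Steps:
s(M, y) = (7 + M)/(2*y) (s(M, y) = (7 + M)/((2*y)) = (7 + M)*(1/(2*y)) = (7 + M)/(2*y))
A = -3363/22 (A = -177*(7 + 12)/(2*11) = -177*19/(2*11) = -177*19/22 = -3363/22 ≈ -152.86)
u(-190)/A = (6*(-190))/(-3363/22) = -1140*(-22/3363) = 440/59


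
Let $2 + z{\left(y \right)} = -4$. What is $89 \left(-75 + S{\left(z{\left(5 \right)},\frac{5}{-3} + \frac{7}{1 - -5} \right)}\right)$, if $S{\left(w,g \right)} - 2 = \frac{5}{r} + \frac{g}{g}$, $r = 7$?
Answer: $- \frac{44411}{7} \approx -6344.4$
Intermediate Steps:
$z{\left(y \right)} = -6$ ($z{\left(y \right)} = -2 - 4 = -6$)
$S{\left(w,g \right)} = \frac{26}{7}$ ($S{\left(w,g \right)} = 2 + \left(\frac{5}{7} + \frac{g}{g}\right) = 2 + \left(5 \cdot \frac{1}{7} + 1\right) = 2 + \left(\frac{5}{7} + 1\right) = 2 + \frac{12}{7} = \frac{26}{7}$)
$89 \left(-75 + S{\left(z{\left(5 \right)},\frac{5}{-3} + \frac{7}{1 - -5} \right)}\right) = 89 \left(-75 + \frac{26}{7}\right) = 89 \left(- \frac{499}{7}\right) = - \frac{44411}{7}$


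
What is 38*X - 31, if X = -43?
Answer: -1665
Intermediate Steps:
38*X - 31 = 38*(-43) - 31 = -1634 - 31 = -1665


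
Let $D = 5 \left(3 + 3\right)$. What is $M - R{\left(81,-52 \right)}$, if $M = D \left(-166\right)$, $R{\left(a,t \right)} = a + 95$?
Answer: $-5156$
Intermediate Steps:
$R{\left(a,t \right)} = 95 + a$
$D = 30$ ($D = 5 \cdot 6 = 30$)
$M = -4980$ ($M = 30 \left(-166\right) = -4980$)
$M - R{\left(81,-52 \right)} = -4980 - \left(95 + 81\right) = -4980 - 176 = -5156$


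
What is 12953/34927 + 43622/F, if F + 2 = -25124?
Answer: -35239074/25811053 ≈ -1.3653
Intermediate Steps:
F = -25126 (F = -2 - 25124 = -25126)
12953/34927 + 43622/F = 12953/34927 + 43622/(-25126) = 12953*(1/34927) + 43622*(-1/25126) = 12953/34927 - 1283/739 = -35239074/25811053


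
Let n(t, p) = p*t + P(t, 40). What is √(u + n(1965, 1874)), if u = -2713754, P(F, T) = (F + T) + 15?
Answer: 2*√242669 ≈ 985.23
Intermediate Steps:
P(F, T) = 15 + F + T
n(t, p) = 55 + t + p*t (n(t, p) = p*t + (15 + t + 40) = p*t + (55 + t) = 55 + t + p*t)
√(u + n(1965, 1874)) = √(-2713754 + (55 + 1965 + 1874*1965)) = √(-2713754 + (55 + 1965 + 3682410)) = √(-2713754 + 3684430) = √970676 = 2*√242669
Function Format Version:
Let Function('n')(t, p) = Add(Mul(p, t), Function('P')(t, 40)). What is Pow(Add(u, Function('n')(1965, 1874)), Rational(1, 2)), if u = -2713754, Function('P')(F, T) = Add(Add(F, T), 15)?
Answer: Mul(2, Pow(242669, Rational(1, 2))) ≈ 985.23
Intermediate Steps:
Function('P')(F, T) = Add(15, F, T)
Function('n')(t, p) = Add(55, t, Mul(p, t)) (Function('n')(t, p) = Add(Mul(p, t), Add(15, t, 40)) = Add(Mul(p, t), Add(55, t)) = Add(55, t, Mul(p, t)))
Pow(Add(u, Function('n')(1965, 1874)), Rational(1, 2)) = Pow(Add(-2713754, Add(55, 1965, Mul(1874, 1965))), Rational(1, 2)) = Pow(Add(-2713754, Add(55, 1965, 3682410)), Rational(1, 2)) = Pow(Add(-2713754, 3684430), Rational(1, 2)) = Pow(970676, Rational(1, 2)) = Mul(2, Pow(242669, Rational(1, 2)))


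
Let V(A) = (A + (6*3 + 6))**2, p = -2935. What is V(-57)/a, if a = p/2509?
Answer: -2732301/2935 ≈ -930.94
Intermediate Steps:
V(A) = (24 + A)**2 (V(A) = (A + (18 + 6))**2 = (A + 24)**2 = (24 + A)**2)
a = -2935/2509 ≈ -1.1698
V(-57)/a = (24 - 57)**2/(-2935/2509) = (-33)**2*(-2509/2935) = 1089*(-2509/2935) = -2732301/2935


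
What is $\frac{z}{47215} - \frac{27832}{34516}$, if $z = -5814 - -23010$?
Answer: $- \frac{180137686}{407418235} \approx -0.44214$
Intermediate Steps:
$z = 17196$ ($z = -5814 + 23010 = 17196$)
$\frac{z}{47215} - \frac{27832}{34516} = \frac{17196}{47215} - \frac{27832}{34516} = 17196 \cdot \frac{1}{47215} - \frac{6958}{8629} = \frac{17196}{47215} - \frac{6958}{8629} = - \frac{180137686}{407418235}$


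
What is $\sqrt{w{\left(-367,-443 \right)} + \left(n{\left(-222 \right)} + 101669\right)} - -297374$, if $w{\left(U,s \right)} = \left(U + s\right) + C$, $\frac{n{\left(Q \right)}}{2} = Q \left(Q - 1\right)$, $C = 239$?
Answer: $297374 + \sqrt{200110} \approx 2.9782 \cdot 10^{5}$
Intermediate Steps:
$n{\left(Q \right)} = 2 Q \left(-1 + Q\right)$ ($n{\left(Q \right)} = 2 Q \left(Q - 1\right) = 2 Q \left(-1 + Q\right)$)
$w{\left(U,s \right)} = 239 + U + s$ ($w{\left(U,s \right)} = \left(U + s\right) + 239 = 239 + U + s$)
$\sqrt{w{\left(-367,-443 \right)} + \left(n{\left(-222 \right)} + 101669\right)} - -297374 = \sqrt{\left(239 - 367 - 443\right) + \left(2 \left(-222\right) \left(-1 - 222\right) + 101669\right)} - -297374 = \sqrt{-571 + \left(2 \left(-222\right) \left(-223\right) + 101669\right)} + 297374 = \sqrt{-571 + \left(99012 + 101669\right)} + 297374 = \sqrt{-571 + 200681} + 297374 = \sqrt{200110} + 297374 = 297374 + \sqrt{200110}$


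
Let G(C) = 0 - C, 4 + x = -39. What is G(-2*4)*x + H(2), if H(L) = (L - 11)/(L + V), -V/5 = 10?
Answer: -5501/16 ≈ -343.81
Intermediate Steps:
V = -50 (V = -5*10 = -50)
x = -43 (x = -4 - 39 = -43)
H(L) = (-11 + L)/(-50 + L) (H(L) = (L - 11)/(L - 50) = (-11 + L)/(-50 + L))
G(C) = -C
G(-2*4)*x + H(2) = -(-2)*4*(-43) + (-11 + 2)/(-50 + 2) = -1*(-8)*(-43) - 9/(-48) = 8*(-43) - 1/48*(-9) = -344 + 3/16 = -5501/16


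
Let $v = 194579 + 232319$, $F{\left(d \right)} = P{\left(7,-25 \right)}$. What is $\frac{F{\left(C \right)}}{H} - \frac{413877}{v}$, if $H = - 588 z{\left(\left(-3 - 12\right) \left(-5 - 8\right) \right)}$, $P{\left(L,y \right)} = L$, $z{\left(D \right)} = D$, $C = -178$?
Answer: $- \frac{3389866079}{3496294620} \approx -0.96956$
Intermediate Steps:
$F{\left(d \right)} = 7$
$v = 426898$
$H = -114660$ ($H = - 588 \left(-3 - 12\right) \left(-5 - 8\right) = - 588 \left(\left(-15\right) \left(-13\right)\right) = \left(-588\right) 195 = -114660$)
$\frac{F{\left(C \right)}}{H} - \frac{413877}{v} = \frac{7}{-114660} - \frac{413877}{426898} = 7 \left(- \frac{1}{114660}\right) - \frac{413877}{426898} = - \frac{1}{16380} - \frac{413877}{426898} = - \frac{3389866079}{3496294620}$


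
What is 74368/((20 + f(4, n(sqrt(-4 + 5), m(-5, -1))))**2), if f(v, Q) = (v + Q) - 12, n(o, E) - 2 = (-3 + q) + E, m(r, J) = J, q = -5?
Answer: 74368/25 ≈ 2974.7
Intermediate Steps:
n(o, E) = -6 + E (n(o, E) = 2 + ((-3 - 5) + E) = 2 + (-8 + E) = -6 + E)
f(v, Q) = -12 + Q + v (f(v, Q) = (Q + v) - 12 = -12 + Q + v)
74368/((20 + f(4, n(sqrt(-4 + 5), m(-5, -1))))**2) = 74368/((20 + (-12 + (-6 - 1) + 4))**2) = 74368/((20 + (-12 - 7 + 4))**2) = 74368/((20 - 15)**2) = 74368/(5**2) = 74368/25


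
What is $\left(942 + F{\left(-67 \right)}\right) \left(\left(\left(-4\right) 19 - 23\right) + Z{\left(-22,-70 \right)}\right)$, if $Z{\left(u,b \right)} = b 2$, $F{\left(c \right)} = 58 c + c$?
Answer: $719629$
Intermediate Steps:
$F{\left(c \right)} = 59 c$
$Z{\left(u,b \right)} = 2 b$
$\left(942 + F{\left(-67 \right)}\right) \left(\left(\left(-4\right) 19 - 23\right) + Z{\left(-22,-70 \right)}\right) = \left(942 + 59 \left(-67\right)\right) \left(\left(\left(-4\right) 19 - 23\right) + 2 \left(-70\right)\right) = \left(942 - 3953\right) \left(\left(-76 - 23\right) - 140\right) = - 3011 \left(-99 - 140\right) = \left(-3011\right) \left(-239\right) = 719629$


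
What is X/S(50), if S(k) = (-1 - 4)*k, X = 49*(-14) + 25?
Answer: 661/250 ≈ 2.6440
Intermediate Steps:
X = -661 (X = -686 + 25 = -661)
S(k) = -5*k
X/S(50) = -661/((-5*50)) = -661/(-250) = -661*(-1/250) = 661/250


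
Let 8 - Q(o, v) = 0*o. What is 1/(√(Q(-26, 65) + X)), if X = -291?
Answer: -I*√283/283 ≈ -0.059444*I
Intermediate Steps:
Q(o, v) = 8 (Q(o, v) = 8 - 0*o = 8 - 1*0 = 8 + 0 = 8)
1/(√(Q(-26, 65) + X)) = 1/(√(8 - 291)) = 1/(√(-283)) = 1/(I*√283) = -I*√283/283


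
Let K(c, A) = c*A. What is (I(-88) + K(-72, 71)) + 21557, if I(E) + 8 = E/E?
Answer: 16438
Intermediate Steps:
I(E) = -7 (I(E) = -8 + E/E = -8 + 1 = -7)
K(c, A) = A*c
(I(-88) + K(-72, 71)) + 21557 = (-7 + 71*(-72)) + 21557 = (-7 - 5112) + 21557 = -5119 + 21557 = 16438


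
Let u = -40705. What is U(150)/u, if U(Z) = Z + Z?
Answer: -60/8141 ≈ -0.0073701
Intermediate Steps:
U(Z) = 2*Z
U(150)/u = (2*150)/(-40705) = 300*(-1/40705) = -60/8141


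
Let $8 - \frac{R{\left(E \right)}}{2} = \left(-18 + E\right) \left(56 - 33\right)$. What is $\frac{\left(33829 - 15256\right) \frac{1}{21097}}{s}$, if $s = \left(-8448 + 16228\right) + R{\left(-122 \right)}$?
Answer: $\frac{18573}{300336892} \approx 6.1841 \cdot 10^{-5}$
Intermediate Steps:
$R{\left(E \right)} = 844 - 46 E$ ($R{\left(E \right)} = 16 - 2 \left(-18 + E\right) \left(56 - 33\right) = 16 - 2 \left(-18 + E\right) 23 = 16 - 2 \left(-414 + 23 E\right) = 16 - \left(-828 + 46 E\right) = 844 - 46 E$)
$s = 14236$ ($s = \left(-8448 + 16228\right) + \left(844 - -5612\right) = 7780 + \left(844 + 5612\right) = 7780 + 6456 = 14236$)
$\frac{\left(33829 - 15256\right) \frac{1}{21097}}{s} = \frac{\left(33829 - 15256\right) \frac{1}{21097}}{14236} = \left(33829 - 15256\right) \frac{1}{21097} \cdot \frac{1}{14236} = 18573 \cdot \frac{1}{21097} \cdot \frac{1}{14236} = \frac{18573}{21097} \cdot \frac{1}{14236} = \frac{18573}{300336892}$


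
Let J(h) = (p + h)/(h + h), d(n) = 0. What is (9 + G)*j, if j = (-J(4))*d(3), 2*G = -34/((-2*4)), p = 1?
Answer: 0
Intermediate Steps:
G = 17/8 (G = (-34/((-2*4)))/2 = (-34/(-8))/2 = (-34*(-⅛))/2 = (½)*(17/4) = 17/8 ≈ 2.1250)
J(h) = (1 + h)/(2*h) (J(h) = (1 + h)/(h + h) = (1 + h)/((2*h)) = (1 + h)*(1/(2*h)) = (1 + h)/(2*h))
j = 0 (j = -(1 + 4)/(2*4)*0 = -5/(2*4)*0 = -1*5/8*0 = -5/8*0 = 0)
(9 + G)*j = (9 + 17/8)*0 = (89/8)*0 = 0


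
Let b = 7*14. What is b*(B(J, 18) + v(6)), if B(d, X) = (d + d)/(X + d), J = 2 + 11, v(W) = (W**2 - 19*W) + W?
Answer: -216188/31 ≈ -6973.8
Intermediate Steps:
v(W) = W**2 - 18*W
b = 98
J = 13
B(d, X) = 2*d/(X + d) (B(d, X) = (2*d)/(X + d) = 2*d/(X + d))
b*(B(J, 18) + v(6)) = 98*(2*13/(18 + 13) + 6*(-18 + 6)) = 98*(2*13/31 + 6*(-12)) = 98*(2*13*(1/31) - 72) = 98*(26/31 - 72) = 98*(-2206/31) = -216188/31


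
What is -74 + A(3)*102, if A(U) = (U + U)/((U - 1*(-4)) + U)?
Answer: -64/5 ≈ -12.800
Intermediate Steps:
A(U) = 2*U/(4 + 2*U) (A(U) = (2*U)/((U + 4) + U) = (2*U)/((4 + U) + U) = (2*U)/(4 + 2*U) = 2*U/(4 + 2*U))
-74 + A(3)*102 = -74 + (3/(2 + 3))*102 = -74 + (3/5)*102 = -74 + (3*(⅕))*102 = -74 + (⅗)*102 = -74 + 306/5 = -64/5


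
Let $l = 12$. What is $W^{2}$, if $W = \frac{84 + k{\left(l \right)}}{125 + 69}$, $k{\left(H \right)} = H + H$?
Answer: $\frac{2916}{9409} \approx 0.30992$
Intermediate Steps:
$k{\left(H \right)} = 2 H$
$W = \frac{54}{97}$ ($W = \frac{84 + 2 \cdot 12}{125 + 69} = \frac{84 + 24}{194} = 108 \cdot \frac{1}{194} = \frac{54}{97} \approx 0.5567$)
$W^{2} = \left(\frac{54}{97}\right)^{2} = \frac{2916}{9409}$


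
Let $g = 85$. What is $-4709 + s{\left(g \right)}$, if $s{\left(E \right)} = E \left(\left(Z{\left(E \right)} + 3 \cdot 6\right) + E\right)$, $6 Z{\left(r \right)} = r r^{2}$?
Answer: $\frac{52224901}{6} \approx 8.7041 \cdot 10^{6}$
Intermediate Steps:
$Z{\left(r \right)} = \frac{r^{3}}{6}$ ($Z{\left(r \right)} = \frac{r r^{2}}{6} = \frac{r^{3}}{6}$)
$s{\left(E \right)} = E \left(18 + E + \frac{E^{3}}{6}\right)$ ($s{\left(E \right)} = E \left(\left(\frac{E^{3}}{6} + 3 \cdot 6\right) + E\right) = E \left(\left(\frac{E^{3}}{6} + 18\right) + E\right) = E \left(\left(18 + \frac{E^{3}}{6}\right) + E\right) = E \left(18 + E + \frac{E^{3}}{6}\right)$)
$-4709 + s{\left(g \right)} = -4709 + \frac{1}{6} \cdot 85 \left(108 + 85^{3} + 6 \cdot 85\right) = -4709 + \frac{1}{6} \cdot 85 \left(108 + 614125 + 510\right) = -4709 + \frac{1}{6} \cdot 85 \cdot 614743 = -4709 + \frac{52253155}{6} = \frac{52224901}{6}$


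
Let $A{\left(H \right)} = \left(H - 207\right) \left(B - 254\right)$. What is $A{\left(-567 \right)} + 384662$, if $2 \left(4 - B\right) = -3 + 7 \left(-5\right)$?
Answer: $563456$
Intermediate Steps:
$B = 23$ ($B = 4 - \frac{-3 + 7 \left(-5\right)}{2} = 4 - \frac{-3 - 35}{2} = 4 - -19 = 4 + 19 = 23$)
$A{\left(H \right)} = 47817 - 231 H$ ($A{\left(H \right)} = \left(H - 207\right) \left(23 - 254\right) = \left(-207 + H\right) \left(-231\right) = 47817 - 231 H$)
$A{\left(-567 \right)} + 384662 = \left(47817 - -130977\right) + 384662 = \left(47817 + 130977\right) + 384662 = 178794 + 384662 = 563456$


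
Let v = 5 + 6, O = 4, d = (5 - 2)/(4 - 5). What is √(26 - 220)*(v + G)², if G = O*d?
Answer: I*√194 ≈ 13.928*I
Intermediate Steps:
d = -3 (d = 3/(-1) = 3*(-1) = -3)
G = -12 (G = 4*(-3) = -12)
v = 11
√(26 - 220)*(v + G)² = √(26 - 220)*(11 - 12)² = √(-194)*(-1)² = (I*√194)*1 = I*√194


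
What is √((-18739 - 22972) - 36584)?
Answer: I*√78295 ≈ 279.81*I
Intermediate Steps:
√((-18739 - 22972) - 36584) = √(-41711 - 36584) = √(-78295) = I*√78295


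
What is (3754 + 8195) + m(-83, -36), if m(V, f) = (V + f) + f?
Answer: 11794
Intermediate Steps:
m(V, f) = V + 2*f
(3754 + 8195) + m(-83, -36) = (3754 + 8195) + (-83 + 2*(-36)) = 11949 + (-83 - 72) = 11949 - 155 = 11794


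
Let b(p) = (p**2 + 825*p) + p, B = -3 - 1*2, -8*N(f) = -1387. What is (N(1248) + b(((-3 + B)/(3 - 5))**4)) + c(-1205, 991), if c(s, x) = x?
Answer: 2225251/8 ≈ 2.7816e+5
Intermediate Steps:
N(f) = 1387/8 (N(f) = -1/8*(-1387) = 1387/8)
B = -5 (B = -3 - 2 = -5)
b(p) = p**2 + 826*p
(N(1248) + b(((-3 + B)/(3 - 5))**4)) + c(-1205, 991) = (1387/8 + ((-3 - 5)/(3 - 5))**4*(826 + ((-3 - 5)/(3 - 5))**4)) + 991 = (1387/8 + (-8/(-2))**4*(826 + (-8/(-2))**4)) + 991 = (1387/8 + (-8*(-1/2))**4*(826 + (-8*(-1/2))**4)) + 991 = (1387/8 + 4**4*(826 + 4**4)) + 991 = (1387/8 + 256*(826 + 256)) + 991 = (1387/8 + 256*1082) + 991 = (1387/8 + 276992) + 991 = 2217323/8 + 991 = 2225251/8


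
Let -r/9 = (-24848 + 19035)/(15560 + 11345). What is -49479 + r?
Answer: -1331180178/26905 ≈ -49477.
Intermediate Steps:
r = 52317/26905 (r = -9*(-24848 + 19035)/(15560 + 11345) = -(-52317)/26905 = -9*(-5813/26905) = 52317/26905 ≈ 1.9445)
-49479 + r = -49479 + 52317/26905 = -1331180178/26905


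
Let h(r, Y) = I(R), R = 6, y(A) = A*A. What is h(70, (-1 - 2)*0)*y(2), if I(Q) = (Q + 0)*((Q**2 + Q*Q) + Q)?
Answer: 1872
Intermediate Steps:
y(A) = A**2
I(Q) = Q*(Q + 2*Q**2) (I(Q) = Q*((Q**2 + Q**2) + Q) = Q*(2*Q**2 + Q) = Q*(Q + 2*Q**2))
h(r, Y) = 468 (h(r, Y) = 6**2*(1 + 2*6) = 36*(1 + 12) = 36*13 = 468)
h(70, (-1 - 2)*0)*y(2) = 468*2**2 = 468*4 = 1872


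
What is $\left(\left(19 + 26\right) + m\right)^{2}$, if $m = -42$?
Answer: $9$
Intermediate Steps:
$\left(\left(19 + 26\right) + m\right)^{2} = \left(\left(19 + 26\right) - 42\right)^{2} = \left(45 - 42\right)^{2} = 3^{2} = 9$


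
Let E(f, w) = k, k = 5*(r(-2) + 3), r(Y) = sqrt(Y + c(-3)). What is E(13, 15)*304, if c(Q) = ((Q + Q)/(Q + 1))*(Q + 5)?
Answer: 7600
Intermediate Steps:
c(Q) = 2*Q*(5 + Q)/(1 + Q) (c(Q) = ((2*Q)/(1 + Q))*(5 + Q) = (2*Q/(1 + Q))*(5 + Q) = 2*Q*(5 + Q)/(1 + Q))
r(Y) = sqrt(6 + Y) (r(Y) = sqrt(Y + 2*(-3)*(5 - 3)/(1 - 3)) = sqrt(Y + 2*(-3)*2/(-2)) = sqrt(Y + 2*(-3)*(-1/2)*2) = sqrt(Y + 6) = sqrt(6 + Y))
k = 25 (k = 5*(sqrt(6 - 2) + 3) = 5*(sqrt(4) + 3) = 5*(2 + 3) = 5*5 = 25)
E(f, w) = 25
E(13, 15)*304 = 25*304 = 7600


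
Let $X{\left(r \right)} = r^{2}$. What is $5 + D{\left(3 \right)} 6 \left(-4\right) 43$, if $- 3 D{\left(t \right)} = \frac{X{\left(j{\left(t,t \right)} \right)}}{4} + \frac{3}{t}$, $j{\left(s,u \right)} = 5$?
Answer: $2499$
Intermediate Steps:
$D{\left(t \right)} = - \frac{25}{12} - \frac{1}{t}$ ($D{\left(t \right)} = - \frac{\frac{5^{2}}{4} + \frac{3}{t}}{3} = - \frac{25 \cdot \frac{1}{4} + \frac{3}{t}}{3} = - \frac{\frac{25}{4} + \frac{3}{t}}{3} = - \frac{25}{12} - \frac{1}{t}$)
$5 + D{\left(3 \right)} 6 \left(-4\right) 43 = 5 + \left(- \frac{25}{12} - \frac{1}{3}\right) 6 \left(-4\right) 43 = 5 + \left(- \frac{29}{12}\right) 6 \left(-4\right) 43 = 5 + \left(- \frac{29}{2}\right) \left(-4\right) 43 = 5 + 58 \cdot 43 = 5 + 2494 = 2499$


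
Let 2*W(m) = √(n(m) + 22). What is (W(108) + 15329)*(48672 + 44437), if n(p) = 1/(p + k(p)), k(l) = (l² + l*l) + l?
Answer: 1427267861 + 93109*√338751726/7848 ≈ 1.4275e+9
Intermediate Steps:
k(l) = l + 2*l² (k(l) = (l² + l²) + l = 2*l² + l = l + 2*l²)
n(p) = 1/(p + p*(1 + 2*p))
W(m) = √(22 + 1/(2*m*(1 + m)))/2 (W(m) = √(1/(2*m*(1 + m)) + 22)/2 = √(22 + 1/(2*m*(1 + m)))/2)
(W(108) + 15329)*(48672 + 44437) = (√2*√((1 + 44*108 + 44*108²)/(108*(1 + 108)))/4 + 15329)*(48672 + 44437) = (√2*√((1/108)*(1 + 4752 + 44*11664)/109)/4 + 15329)*93109 = (√2*√((1/108)*(1/109)*(1 + 4752 + 513216))/4 + 15329)*93109 = (√2*√((1/108)*(1/109)*517969)/4 + 15329)*93109 = (√2*√(517969/11772)/4 + 15329)*93109 = (√2*(√169375863/1962)/4 + 15329)*93109 = (√338751726/7848 + 15329)*93109 = (15329 + √338751726/7848)*93109 = 1427267861 + 93109*√338751726/7848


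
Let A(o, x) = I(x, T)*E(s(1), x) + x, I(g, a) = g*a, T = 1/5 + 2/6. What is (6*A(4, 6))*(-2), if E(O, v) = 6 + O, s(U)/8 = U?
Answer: -3048/5 ≈ -609.60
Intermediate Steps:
s(U) = 8*U
T = 8/15 (T = 1*(⅕) + 2*(⅙) = ⅕ + ⅓ = 8/15 ≈ 0.53333)
I(g, a) = a*g
A(o, x) = 127*x/15 (A(o, x) = (8*x/15)*(6 + 8*1) + x = (8*x/15)*(6 + 8) + x = (8*x/15)*14 + x = 112*x/15 + x = 127*x/15)
(6*A(4, 6))*(-2) = (6*((127/15)*6))*(-2) = (6*(254/5))*(-2) = (1524/5)*(-2) = -3048/5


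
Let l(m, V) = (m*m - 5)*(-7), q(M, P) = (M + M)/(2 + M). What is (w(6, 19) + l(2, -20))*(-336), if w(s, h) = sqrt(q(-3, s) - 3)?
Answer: -2352 - 336*sqrt(3) ≈ -2934.0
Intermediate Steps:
q(M, P) = 2*M/(2 + M) (q(M, P) = (2*M)/(2 + M) = 2*M/(2 + M))
w(s, h) = sqrt(3) (w(s, h) = sqrt(2*(-3)/(2 - 3) - 3) = sqrt(2*(-3)/(-1) - 3) = sqrt(2*(-3)*(-1) - 3) = sqrt(6 - 3) = sqrt(3))
l(m, V) = 35 - 7*m**2 (l(m, V) = (m**2 - 5)*(-7) = (-5 + m**2)*(-7) = 35 - 7*m**2)
(w(6, 19) + l(2, -20))*(-336) = (sqrt(3) + (35 - 7*2**2))*(-336) = (sqrt(3) + (35 - 7*4))*(-336) = (sqrt(3) + (35 - 28))*(-336) = (sqrt(3) + 7)*(-336) = (7 + sqrt(3))*(-336) = -2352 - 336*sqrt(3)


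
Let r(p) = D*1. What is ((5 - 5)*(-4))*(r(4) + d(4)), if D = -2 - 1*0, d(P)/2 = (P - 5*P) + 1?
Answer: 0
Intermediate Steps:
d(P) = 2 - 8*P (d(P) = 2*((P - 5*P) + 1) = 2*(-4*P + 1) = 2*(1 - 4*P) = 2 - 8*P)
D = -2 (D = -2 + 0 = -2)
r(p) = -2 (r(p) = -2*1 = -2)
((5 - 5)*(-4))*(r(4) + d(4)) = ((5 - 5)*(-4))*(-2 + (2 - 8*4)) = (0*(-4))*(-2 + (2 - 32)) = 0*(-2 - 30) = 0*(-32) = 0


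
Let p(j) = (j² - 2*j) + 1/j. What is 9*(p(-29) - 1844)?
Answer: -246654/29 ≈ -8505.3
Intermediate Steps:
p(j) = 1/j + j² - 2*j
9*(p(-29) - 1844) = 9*((1 + (-29)²*(-2 - 29))/(-29) - 1844) = 9*(-(1 + 841*(-31))/29 - 1844) = 9*(-(1 - 26071)/29 - 1844) = 9*(-1/29*(-26070) - 1844) = 9*(26070/29 - 1844) = 9*(-27406/29) = -246654/29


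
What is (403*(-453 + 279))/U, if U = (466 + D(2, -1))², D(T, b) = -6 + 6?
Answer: -35061/108578 ≈ -0.32291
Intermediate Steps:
D(T, b) = 0
U = 217156 (U = (466 + 0)² = 466² = 217156)
(403*(-453 + 279))/U = (403*(-453 + 279))/217156 = (403*(-174))*(1/217156) = -70122*1/217156 = -35061/108578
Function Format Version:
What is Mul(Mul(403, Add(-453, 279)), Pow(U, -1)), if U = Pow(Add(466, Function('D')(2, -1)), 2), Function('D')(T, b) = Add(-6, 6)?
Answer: Rational(-35061, 108578) ≈ -0.32291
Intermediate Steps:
Function('D')(T, b) = 0
U = 217156 (U = Pow(Add(466, 0), 2) = Pow(466, 2) = 217156)
Mul(Mul(403, Add(-453, 279)), Pow(U, -1)) = Mul(Mul(403, Add(-453, 279)), Pow(217156, -1)) = Mul(Mul(403, -174), Rational(1, 217156)) = Mul(-70122, Rational(1, 217156)) = Rational(-35061, 108578)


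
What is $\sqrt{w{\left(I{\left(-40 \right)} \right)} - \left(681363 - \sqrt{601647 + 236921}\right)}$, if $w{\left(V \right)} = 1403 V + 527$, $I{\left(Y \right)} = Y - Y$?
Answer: $\sqrt{-680836 + 2 \sqrt{209642}} \approx 824.57 i$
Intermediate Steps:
$I{\left(Y \right)} = 0$
$w{\left(V \right)} = 527 + 1403 V$
$\sqrt{w{\left(I{\left(-40 \right)} \right)} - \left(681363 - \sqrt{601647 + 236921}\right)} = \sqrt{\left(527 + 1403 \cdot 0\right) - \left(681363 - \sqrt{601647 + 236921}\right)} = \sqrt{\left(527 + 0\right) - \left(681363 - 2 \sqrt{209642}\right)} = \sqrt{527 - \left(681363 - 2 \sqrt{209642}\right)} = \sqrt{-680836 + 2 \sqrt{209642}}$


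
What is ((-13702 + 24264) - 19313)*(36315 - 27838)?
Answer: -74182227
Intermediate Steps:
((-13702 + 24264) - 19313)*(36315 - 27838) = (10562 - 19313)*8477 = -8751*8477 = -74182227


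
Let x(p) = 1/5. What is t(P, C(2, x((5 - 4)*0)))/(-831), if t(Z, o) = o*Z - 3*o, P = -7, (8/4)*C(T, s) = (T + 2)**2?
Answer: 80/831 ≈ 0.096270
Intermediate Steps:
x(p) = 1/5
C(T, s) = (2 + T)**2/2 (C(T, s) = (T + 2)**2/2 = (2 + T)**2/2)
t(Z, o) = -3*o + Z*o (t(Z, o) = Z*o - 3*o = -3*o + Z*o)
t(P, C(2, x((5 - 4)*0)))/(-831) = (((2 + 2)**2/2)*(-3 - 7))/(-831) = (((1/2)*4**2)*(-10))*(-1/831) = (((1/2)*16)*(-10))*(-1/831) = (8*(-10))*(-1/831) = -80*(-1/831) = 80/831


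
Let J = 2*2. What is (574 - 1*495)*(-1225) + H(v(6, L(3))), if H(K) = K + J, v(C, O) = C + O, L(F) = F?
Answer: -96762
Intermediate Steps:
J = 4
H(K) = 4 + K (H(K) = K + 4 = 4 + K)
(574 - 1*495)*(-1225) + H(v(6, L(3))) = (574 - 1*495)*(-1225) + (4 + (6 + 3)) = (574 - 495)*(-1225) + (4 + 9) = 79*(-1225) + 13 = -96775 + 13 = -96762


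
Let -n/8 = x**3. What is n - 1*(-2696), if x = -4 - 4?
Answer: 6792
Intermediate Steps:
x = -8
n = 4096 (n = -8*(-8)**3 = -8*(-512) = 4096)
n - 1*(-2696) = 4096 - 1*(-2696) = 4096 + 2696 = 6792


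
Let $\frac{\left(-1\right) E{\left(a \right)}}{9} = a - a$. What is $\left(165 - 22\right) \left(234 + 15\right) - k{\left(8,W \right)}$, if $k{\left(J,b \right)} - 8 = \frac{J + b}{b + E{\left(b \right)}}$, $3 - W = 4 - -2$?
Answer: $\frac{106802}{3} \approx 35601.0$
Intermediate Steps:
$E{\left(a \right)} = 0$ ($E{\left(a \right)} = - 9 \left(a - a\right) = \left(-9\right) 0 = 0$)
$W = -3$ ($W = 3 - \left(4 - -2\right) = 3 - \left(4 + 2\right) = 3 - 6 = -3$)
$k{\left(J,b \right)} = 8 + \frac{J + b}{b}$ ($k{\left(J,b \right)} = 8 + \frac{J + b}{b + 0} = 8 + \frac{J + b}{b}$)
$\left(165 - 22\right) \left(234 + 15\right) - k{\left(8,W \right)} = \left(165 - 22\right) \left(234 + 15\right) - \left(9 + \frac{8}{-3}\right) = 143 \cdot 249 - \left(9 + 8 \left(- \frac{1}{3}\right)\right) = 35607 - \left(9 - \frac{8}{3}\right) = 35607 - \frac{19}{3} = \frac{106802}{3}$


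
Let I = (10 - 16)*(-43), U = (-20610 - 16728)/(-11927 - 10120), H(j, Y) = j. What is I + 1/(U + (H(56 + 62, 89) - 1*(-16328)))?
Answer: 31185525149/120874100 ≈ 258.00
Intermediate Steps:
U = 12446/7349 (U = -37338/(-22047) = -37338*(-1/22047) = 12446/7349 ≈ 1.6936)
I = 258 (I = -6*(-43) = 258)
I + 1/(U + (H(56 + 62, 89) - 1*(-16328))) = 258 + 1/(12446/7349 + ((56 + 62) - 1*(-16328))) = 258 + 1/(12446/7349 + (118 + 16328)) = 258 + 1/(12446/7349 + 16446) = 258 + 1/(120874100/7349) = 258 + 7349/120874100 = 31185525149/120874100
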